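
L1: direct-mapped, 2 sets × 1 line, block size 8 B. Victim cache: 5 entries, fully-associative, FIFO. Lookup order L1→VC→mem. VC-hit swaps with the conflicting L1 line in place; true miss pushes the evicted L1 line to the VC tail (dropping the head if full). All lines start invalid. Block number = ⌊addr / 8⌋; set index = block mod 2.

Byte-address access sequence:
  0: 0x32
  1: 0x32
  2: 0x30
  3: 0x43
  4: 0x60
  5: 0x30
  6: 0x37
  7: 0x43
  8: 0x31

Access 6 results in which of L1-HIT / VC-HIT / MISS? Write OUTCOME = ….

OUTCOME = L1-HIT

#0 0x32→b6/s0 MISS; vc=[]
#1 0x32→b6/s0 L1-HIT; vc=[]
#2 0x30→b6/s0 L1-HIT; vc=[]
#3 0x43→b8/s0 MISS; vc=[6]
#4 0x60→b12/s0 MISS; vc=[6,8]
#5 0x30→b6/s0 VC-HIT; vc=[12,8]
#6 0x37→b6/s0 L1-HIT; vc=[12,8]
#7 0x43→b8/s0 VC-HIT; vc=[12,6]
#8 0x31→b6/s0 VC-HIT; vc=[12,8]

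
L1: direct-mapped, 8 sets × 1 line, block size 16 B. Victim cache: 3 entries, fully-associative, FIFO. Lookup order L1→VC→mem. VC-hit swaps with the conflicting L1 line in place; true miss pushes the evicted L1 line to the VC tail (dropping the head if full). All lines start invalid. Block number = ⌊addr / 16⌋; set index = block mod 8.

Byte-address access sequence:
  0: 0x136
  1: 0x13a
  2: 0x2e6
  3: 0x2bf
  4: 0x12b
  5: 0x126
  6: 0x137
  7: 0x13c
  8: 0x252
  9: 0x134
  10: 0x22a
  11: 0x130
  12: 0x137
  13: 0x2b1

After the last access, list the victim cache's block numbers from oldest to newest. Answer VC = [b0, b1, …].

VC = [19, 18]

#0 0x136→b19/s3 MISS; vc=[]
#1 0x13a→b19/s3 L1-HIT; vc=[]
#2 0x2e6→b46/s6 MISS; vc=[]
#3 0x2bf→b43/s3 MISS; vc=[19]
#4 0x12b→b18/s2 MISS; vc=[19]
#5 0x126→b18/s2 L1-HIT; vc=[19]
#6 0x137→b19/s3 VC-HIT; vc=[43]
#7 0x13c→b19/s3 L1-HIT; vc=[43]
#8 0x252→b37/s5 MISS; vc=[43]
#9 0x134→b19/s3 L1-HIT; vc=[43]
#10 0x22a→b34/s2 MISS; vc=[43,18]
#11 0x130→b19/s3 L1-HIT; vc=[43,18]
#12 0x137→b19/s3 L1-HIT; vc=[43,18]
#13 0x2b1→b43/s3 VC-HIT; vc=[19,18]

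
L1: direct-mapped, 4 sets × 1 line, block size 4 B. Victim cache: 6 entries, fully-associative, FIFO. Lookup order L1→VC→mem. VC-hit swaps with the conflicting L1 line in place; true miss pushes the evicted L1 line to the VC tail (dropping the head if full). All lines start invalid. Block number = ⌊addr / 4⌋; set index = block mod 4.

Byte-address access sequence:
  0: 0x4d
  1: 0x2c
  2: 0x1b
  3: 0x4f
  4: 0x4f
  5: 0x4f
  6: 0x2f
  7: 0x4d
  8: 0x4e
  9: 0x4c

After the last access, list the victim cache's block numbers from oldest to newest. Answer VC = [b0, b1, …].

  [0] addr=0x4d blk=19 s=3: MISS | VC []
  [1] addr=0x2c blk=11 s=3: MISS | VC [19]
  [2] addr=0x1b blk=6 s=2: MISS | VC [19]
  [3] addr=0x4f blk=19 s=3: VC-HIT | VC [11]
  [4] addr=0x4f blk=19 s=3: L1-HIT | VC [11]
  [5] addr=0x4f blk=19 s=3: L1-HIT | VC [11]
  [6] addr=0x2f blk=11 s=3: VC-HIT | VC [19]
  [7] addr=0x4d blk=19 s=3: VC-HIT | VC [11]
  [8] addr=0x4e blk=19 s=3: L1-HIT | VC [11]
  [9] addr=0x4c blk=19 s=3: L1-HIT | VC [11]

VC = [11]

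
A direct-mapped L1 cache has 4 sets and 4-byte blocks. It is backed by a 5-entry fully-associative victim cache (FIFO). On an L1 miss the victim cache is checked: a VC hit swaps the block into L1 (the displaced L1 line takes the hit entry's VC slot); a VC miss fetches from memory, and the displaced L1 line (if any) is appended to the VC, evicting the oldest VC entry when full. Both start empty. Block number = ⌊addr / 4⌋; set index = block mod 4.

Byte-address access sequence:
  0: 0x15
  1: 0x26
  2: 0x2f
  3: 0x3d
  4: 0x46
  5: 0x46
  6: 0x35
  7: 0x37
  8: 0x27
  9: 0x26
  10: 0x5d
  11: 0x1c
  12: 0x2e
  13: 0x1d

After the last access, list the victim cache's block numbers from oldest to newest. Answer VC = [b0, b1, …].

VC = [11, 13, 17, 15, 23]

#0 0x15→b5/s1 MISS; vc=[]
#1 0x26→b9/s1 MISS; vc=[5]
#2 0x2f→b11/s3 MISS; vc=[5]
#3 0x3d→b15/s3 MISS; vc=[5,11]
#4 0x46→b17/s1 MISS; vc=[5,11,9]
#5 0x46→b17/s1 L1-HIT; vc=[5,11,9]
#6 0x35→b13/s1 MISS; vc=[5,11,9,17]
#7 0x37→b13/s1 L1-HIT; vc=[5,11,9,17]
#8 0x27→b9/s1 VC-HIT; vc=[5,11,13,17]
#9 0x26→b9/s1 L1-HIT; vc=[5,11,13,17]
#10 0x5d→b23/s3 MISS; vc=[5,11,13,17,15]
#11 0x1c→b7/s3 MISS; vc=[11,13,17,15,23]
#12 0x2e→b11/s3 VC-HIT; vc=[7,13,17,15,23]
#13 0x1d→b7/s3 VC-HIT; vc=[11,13,17,15,23]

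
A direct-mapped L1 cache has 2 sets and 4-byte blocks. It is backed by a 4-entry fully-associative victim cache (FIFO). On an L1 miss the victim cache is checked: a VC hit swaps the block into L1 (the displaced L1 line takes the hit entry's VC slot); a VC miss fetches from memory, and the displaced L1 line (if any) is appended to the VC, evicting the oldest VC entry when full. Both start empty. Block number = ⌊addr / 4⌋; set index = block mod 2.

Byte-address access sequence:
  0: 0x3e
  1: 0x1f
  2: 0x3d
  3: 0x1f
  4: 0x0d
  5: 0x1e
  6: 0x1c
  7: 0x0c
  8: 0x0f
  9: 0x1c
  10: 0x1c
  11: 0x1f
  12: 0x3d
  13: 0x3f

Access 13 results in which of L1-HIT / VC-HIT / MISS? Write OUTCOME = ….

OUTCOME = L1-HIT

  [0] addr=0x3e blk=15 s=1: MISS | VC []
  [1] addr=0x1f blk=7 s=1: MISS | VC [15]
  [2] addr=0x3d blk=15 s=1: VC-HIT | VC [7]
  [3] addr=0x1f blk=7 s=1: VC-HIT | VC [15]
  [4] addr=0xd blk=3 s=1: MISS | VC [15, 7]
  [5] addr=0x1e blk=7 s=1: VC-HIT | VC [15, 3]
  [6] addr=0x1c blk=7 s=1: L1-HIT | VC [15, 3]
  [7] addr=0xc blk=3 s=1: VC-HIT | VC [15, 7]
  [8] addr=0xf blk=3 s=1: L1-HIT | VC [15, 7]
  [9] addr=0x1c blk=7 s=1: VC-HIT | VC [15, 3]
  [10] addr=0x1c blk=7 s=1: L1-HIT | VC [15, 3]
  [11] addr=0x1f blk=7 s=1: L1-HIT | VC [15, 3]
  [12] addr=0x3d blk=15 s=1: VC-HIT | VC [7, 3]
  [13] addr=0x3f blk=15 s=1: L1-HIT | VC [7, 3]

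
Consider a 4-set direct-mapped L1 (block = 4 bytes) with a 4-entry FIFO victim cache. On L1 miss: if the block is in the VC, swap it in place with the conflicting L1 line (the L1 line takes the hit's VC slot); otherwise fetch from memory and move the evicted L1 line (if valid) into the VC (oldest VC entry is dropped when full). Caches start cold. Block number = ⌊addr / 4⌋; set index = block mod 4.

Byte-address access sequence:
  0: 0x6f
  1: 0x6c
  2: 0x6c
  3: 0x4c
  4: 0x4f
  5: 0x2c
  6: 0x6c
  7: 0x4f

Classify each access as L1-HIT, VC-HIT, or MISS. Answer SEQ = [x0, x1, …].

SEQ = [MISS, L1-HIT, L1-HIT, MISS, L1-HIT, MISS, VC-HIT, VC-HIT]

  [0] addr=0x6f blk=27 s=3: MISS | VC []
  [1] addr=0x6c blk=27 s=3: L1-HIT | VC []
  [2] addr=0x6c blk=27 s=3: L1-HIT | VC []
  [3] addr=0x4c blk=19 s=3: MISS | VC [27]
  [4] addr=0x4f blk=19 s=3: L1-HIT | VC [27]
  [5] addr=0x2c blk=11 s=3: MISS | VC [27, 19]
  [6] addr=0x6c blk=27 s=3: VC-HIT | VC [11, 19]
  [7] addr=0x4f blk=19 s=3: VC-HIT | VC [11, 27]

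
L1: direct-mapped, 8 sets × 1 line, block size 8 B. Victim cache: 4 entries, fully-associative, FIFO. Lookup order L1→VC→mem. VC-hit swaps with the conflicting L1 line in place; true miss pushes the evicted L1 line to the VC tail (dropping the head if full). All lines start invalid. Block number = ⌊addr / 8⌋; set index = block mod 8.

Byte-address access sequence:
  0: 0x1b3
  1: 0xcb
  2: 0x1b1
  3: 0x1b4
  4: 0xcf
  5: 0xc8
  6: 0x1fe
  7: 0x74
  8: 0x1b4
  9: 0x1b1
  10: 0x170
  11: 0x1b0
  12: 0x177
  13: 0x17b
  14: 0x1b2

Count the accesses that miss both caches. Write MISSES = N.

MISSES = 6

  [0] addr=0x1b3 blk=54 s=6: MISS | VC []
  [1] addr=0xcb blk=25 s=1: MISS | VC []
  [2] addr=0x1b1 blk=54 s=6: L1-HIT | VC []
  [3] addr=0x1b4 blk=54 s=6: L1-HIT | VC []
  [4] addr=0xcf blk=25 s=1: L1-HIT | VC []
  [5] addr=0xc8 blk=25 s=1: L1-HIT | VC []
  [6] addr=0x1fe blk=63 s=7: MISS | VC []
  [7] addr=0x74 blk=14 s=6: MISS | VC [54]
  [8] addr=0x1b4 blk=54 s=6: VC-HIT | VC [14]
  [9] addr=0x1b1 blk=54 s=6: L1-HIT | VC [14]
  [10] addr=0x170 blk=46 s=6: MISS | VC [14, 54]
  [11] addr=0x1b0 blk=54 s=6: VC-HIT | VC [14, 46]
  [12] addr=0x177 blk=46 s=6: VC-HIT | VC [14, 54]
  [13] addr=0x17b blk=47 s=7: MISS | VC [14, 54, 63]
  [14] addr=0x1b2 blk=54 s=6: VC-HIT | VC [14, 46, 63]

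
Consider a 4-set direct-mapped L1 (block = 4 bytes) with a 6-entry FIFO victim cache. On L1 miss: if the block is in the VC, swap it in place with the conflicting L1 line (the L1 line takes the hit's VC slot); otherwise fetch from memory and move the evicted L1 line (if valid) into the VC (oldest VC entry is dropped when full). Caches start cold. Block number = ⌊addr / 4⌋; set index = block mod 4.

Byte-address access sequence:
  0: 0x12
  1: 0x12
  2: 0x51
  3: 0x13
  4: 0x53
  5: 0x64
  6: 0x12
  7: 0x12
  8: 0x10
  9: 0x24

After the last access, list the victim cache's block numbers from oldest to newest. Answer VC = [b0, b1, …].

VC = [20, 25]

  [0] addr=0x12 blk=4 s=0: MISS | VC []
  [1] addr=0x12 blk=4 s=0: L1-HIT | VC []
  [2] addr=0x51 blk=20 s=0: MISS | VC [4]
  [3] addr=0x13 blk=4 s=0: VC-HIT | VC [20]
  [4] addr=0x53 blk=20 s=0: VC-HIT | VC [4]
  [5] addr=0x64 blk=25 s=1: MISS | VC [4]
  [6] addr=0x12 blk=4 s=0: VC-HIT | VC [20]
  [7] addr=0x12 blk=4 s=0: L1-HIT | VC [20]
  [8] addr=0x10 blk=4 s=0: L1-HIT | VC [20]
  [9] addr=0x24 blk=9 s=1: MISS | VC [20, 25]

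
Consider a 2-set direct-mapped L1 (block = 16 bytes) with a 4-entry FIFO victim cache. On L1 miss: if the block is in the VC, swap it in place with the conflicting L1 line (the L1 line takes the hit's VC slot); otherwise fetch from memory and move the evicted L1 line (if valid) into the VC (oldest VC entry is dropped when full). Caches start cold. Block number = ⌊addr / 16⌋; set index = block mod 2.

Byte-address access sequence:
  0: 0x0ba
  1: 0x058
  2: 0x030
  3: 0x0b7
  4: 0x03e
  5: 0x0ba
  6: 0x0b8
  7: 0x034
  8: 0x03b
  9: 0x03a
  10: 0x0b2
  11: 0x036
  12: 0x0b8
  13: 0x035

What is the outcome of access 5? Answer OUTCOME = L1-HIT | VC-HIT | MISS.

  [0] addr=0xba blk=11 s=1: MISS | VC []
  [1] addr=0x58 blk=5 s=1: MISS | VC [11]
  [2] addr=0x30 blk=3 s=1: MISS | VC [11, 5]
  [3] addr=0xb7 blk=11 s=1: VC-HIT | VC [3, 5]
  [4] addr=0x3e blk=3 s=1: VC-HIT | VC [11, 5]
  [5] addr=0xba blk=11 s=1: VC-HIT | VC [3, 5]
  [6] addr=0xb8 blk=11 s=1: L1-HIT | VC [3, 5]
  [7] addr=0x34 blk=3 s=1: VC-HIT | VC [11, 5]
  [8] addr=0x3b blk=3 s=1: L1-HIT | VC [11, 5]
  [9] addr=0x3a blk=3 s=1: L1-HIT | VC [11, 5]
  [10] addr=0xb2 blk=11 s=1: VC-HIT | VC [3, 5]
  [11] addr=0x36 blk=3 s=1: VC-HIT | VC [11, 5]
  [12] addr=0xb8 blk=11 s=1: VC-HIT | VC [3, 5]
  [13] addr=0x35 blk=3 s=1: VC-HIT | VC [11, 5]

OUTCOME = VC-HIT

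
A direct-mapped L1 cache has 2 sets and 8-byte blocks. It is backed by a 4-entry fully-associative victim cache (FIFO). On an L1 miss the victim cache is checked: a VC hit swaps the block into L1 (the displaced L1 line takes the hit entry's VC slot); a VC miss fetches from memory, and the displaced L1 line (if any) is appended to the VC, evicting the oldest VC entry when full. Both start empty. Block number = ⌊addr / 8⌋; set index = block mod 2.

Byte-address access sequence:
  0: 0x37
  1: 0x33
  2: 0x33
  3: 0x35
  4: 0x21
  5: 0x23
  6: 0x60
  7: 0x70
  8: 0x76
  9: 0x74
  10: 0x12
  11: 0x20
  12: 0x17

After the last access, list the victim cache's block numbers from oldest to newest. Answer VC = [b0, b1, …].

VC = [6, 4, 12, 14]

  [0] addr=0x37 blk=6 s=0: MISS | VC []
  [1] addr=0x33 blk=6 s=0: L1-HIT | VC []
  [2] addr=0x33 blk=6 s=0: L1-HIT | VC []
  [3] addr=0x35 blk=6 s=0: L1-HIT | VC []
  [4] addr=0x21 blk=4 s=0: MISS | VC [6]
  [5] addr=0x23 blk=4 s=0: L1-HIT | VC [6]
  [6] addr=0x60 blk=12 s=0: MISS | VC [6, 4]
  [7] addr=0x70 blk=14 s=0: MISS | VC [6, 4, 12]
  [8] addr=0x76 blk=14 s=0: L1-HIT | VC [6, 4, 12]
  [9] addr=0x74 blk=14 s=0: L1-HIT | VC [6, 4, 12]
  [10] addr=0x12 blk=2 s=0: MISS | VC [6, 4, 12, 14]
  [11] addr=0x20 blk=4 s=0: VC-HIT | VC [6, 2, 12, 14]
  [12] addr=0x17 blk=2 s=0: VC-HIT | VC [6, 4, 12, 14]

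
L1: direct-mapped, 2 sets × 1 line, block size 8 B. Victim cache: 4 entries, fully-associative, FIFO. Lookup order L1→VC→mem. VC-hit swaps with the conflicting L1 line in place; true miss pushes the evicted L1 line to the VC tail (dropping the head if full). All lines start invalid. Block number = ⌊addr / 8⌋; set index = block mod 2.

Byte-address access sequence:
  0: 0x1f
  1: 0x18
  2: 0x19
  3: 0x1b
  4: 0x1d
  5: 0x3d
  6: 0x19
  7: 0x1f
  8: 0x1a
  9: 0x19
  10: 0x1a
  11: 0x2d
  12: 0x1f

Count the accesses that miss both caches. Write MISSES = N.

  [0] addr=0x1f blk=3 s=1: MISS | VC []
  [1] addr=0x18 blk=3 s=1: L1-HIT | VC []
  [2] addr=0x19 blk=3 s=1: L1-HIT | VC []
  [3] addr=0x1b blk=3 s=1: L1-HIT | VC []
  [4] addr=0x1d blk=3 s=1: L1-HIT | VC []
  [5] addr=0x3d blk=7 s=1: MISS | VC [3]
  [6] addr=0x19 blk=3 s=1: VC-HIT | VC [7]
  [7] addr=0x1f blk=3 s=1: L1-HIT | VC [7]
  [8] addr=0x1a blk=3 s=1: L1-HIT | VC [7]
  [9] addr=0x19 blk=3 s=1: L1-HIT | VC [7]
  [10] addr=0x1a blk=3 s=1: L1-HIT | VC [7]
  [11] addr=0x2d blk=5 s=1: MISS | VC [7, 3]
  [12] addr=0x1f blk=3 s=1: VC-HIT | VC [7, 5]

MISSES = 3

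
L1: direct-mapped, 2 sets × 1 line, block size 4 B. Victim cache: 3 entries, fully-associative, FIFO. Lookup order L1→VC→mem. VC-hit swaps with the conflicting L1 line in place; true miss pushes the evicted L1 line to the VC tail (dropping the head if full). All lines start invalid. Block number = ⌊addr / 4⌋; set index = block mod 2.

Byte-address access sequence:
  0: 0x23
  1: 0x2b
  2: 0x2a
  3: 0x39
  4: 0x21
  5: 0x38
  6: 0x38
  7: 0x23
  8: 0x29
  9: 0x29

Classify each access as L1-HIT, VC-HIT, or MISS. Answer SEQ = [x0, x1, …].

0: 0x23 (blk 8, set 0) → MISS  vc=[]
1: 0x2b (blk 10, set 0) → MISS  vc=[8]
2: 0x2a (blk 10, set 0) → L1-HIT  vc=[8]
3: 0x39 (blk 14, set 0) → MISS  vc=[8, 10]
4: 0x21 (blk 8, set 0) → VC-HIT  vc=[14, 10]
5: 0x38 (blk 14, set 0) → VC-HIT  vc=[8, 10]
6: 0x38 (blk 14, set 0) → L1-HIT  vc=[8, 10]
7: 0x23 (blk 8, set 0) → VC-HIT  vc=[14, 10]
8: 0x29 (blk 10, set 0) → VC-HIT  vc=[14, 8]
9: 0x29 (blk 10, set 0) → L1-HIT  vc=[14, 8]

SEQ = [MISS, MISS, L1-HIT, MISS, VC-HIT, VC-HIT, L1-HIT, VC-HIT, VC-HIT, L1-HIT]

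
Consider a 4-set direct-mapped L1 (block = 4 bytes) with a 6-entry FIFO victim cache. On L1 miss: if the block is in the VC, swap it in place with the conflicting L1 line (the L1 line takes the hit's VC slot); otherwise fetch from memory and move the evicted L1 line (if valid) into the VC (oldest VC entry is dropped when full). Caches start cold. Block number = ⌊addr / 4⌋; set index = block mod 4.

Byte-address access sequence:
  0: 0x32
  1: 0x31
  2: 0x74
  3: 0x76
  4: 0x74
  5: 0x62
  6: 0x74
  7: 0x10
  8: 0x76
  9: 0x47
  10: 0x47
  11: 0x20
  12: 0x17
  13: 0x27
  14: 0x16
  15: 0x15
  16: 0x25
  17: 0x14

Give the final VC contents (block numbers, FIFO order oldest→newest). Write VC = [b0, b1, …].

VC = [12, 24, 29, 4, 17, 9]

  [0] addr=0x32 blk=12 s=0: MISS | VC []
  [1] addr=0x31 blk=12 s=0: L1-HIT | VC []
  [2] addr=0x74 blk=29 s=1: MISS | VC []
  [3] addr=0x76 blk=29 s=1: L1-HIT | VC []
  [4] addr=0x74 blk=29 s=1: L1-HIT | VC []
  [5] addr=0x62 blk=24 s=0: MISS | VC [12]
  [6] addr=0x74 blk=29 s=1: L1-HIT | VC [12]
  [7] addr=0x10 blk=4 s=0: MISS | VC [12, 24]
  [8] addr=0x76 blk=29 s=1: L1-HIT | VC [12, 24]
  [9] addr=0x47 blk=17 s=1: MISS | VC [12, 24, 29]
  [10] addr=0x47 blk=17 s=1: L1-HIT | VC [12, 24, 29]
  [11] addr=0x20 blk=8 s=0: MISS | VC [12, 24, 29, 4]
  [12] addr=0x17 blk=5 s=1: MISS | VC [12, 24, 29, 4, 17]
  [13] addr=0x27 blk=9 s=1: MISS | VC [12, 24, 29, 4, 17, 5]
  [14] addr=0x16 blk=5 s=1: VC-HIT | VC [12, 24, 29, 4, 17, 9]
  [15] addr=0x15 blk=5 s=1: L1-HIT | VC [12, 24, 29, 4, 17, 9]
  [16] addr=0x25 blk=9 s=1: VC-HIT | VC [12, 24, 29, 4, 17, 5]
  [17] addr=0x14 blk=5 s=1: VC-HIT | VC [12, 24, 29, 4, 17, 9]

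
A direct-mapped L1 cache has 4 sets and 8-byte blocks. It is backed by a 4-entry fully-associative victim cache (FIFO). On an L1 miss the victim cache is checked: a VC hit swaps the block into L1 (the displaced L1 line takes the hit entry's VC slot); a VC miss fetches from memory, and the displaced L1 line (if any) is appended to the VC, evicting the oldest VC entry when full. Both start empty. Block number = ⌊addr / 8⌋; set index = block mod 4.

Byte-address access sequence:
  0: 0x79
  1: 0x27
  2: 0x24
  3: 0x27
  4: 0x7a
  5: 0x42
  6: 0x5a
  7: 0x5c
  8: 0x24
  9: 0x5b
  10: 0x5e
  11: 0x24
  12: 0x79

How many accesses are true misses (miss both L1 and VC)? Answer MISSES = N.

MISSES = 4

0: 0x79 (blk 15, set 3) → MISS  vc=[]
1: 0x27 (blk 4, set 0) → MISS  vc=[]
2: 0x24 (blk 4, set 0) → L1-HIT  vc=[]
3: 0x27 (blk 4, set 0) → L1-HIT  vc=[]
4: 0x7a (blk 15, set 3) → L1-HIT  vc=[]
5: 0x42 (blk 8, set 0) → MISS  vc=[4]
6: 0x5a (blk 11, set 3) → MISS  vc=[4, 15]
7: 0x5c (blk 11, set 3) → L1-HIT  vc=[4, 15]
8: 0x24 (blk 4, set 0) → VC-HIT  vc=[8, 15]
9: 0x5b (blk 11, set 3) → L1-HIT  vc=[8, 15]
10: 0x5e (blk 11, set 3) → L1-HIT  vc=[8, 15]
11: 0x24 (blk 4, set 0) → L1-HIT  vc=[8, 15]
12: 0x79 (blk 15, set 3) → VC-HIT  vc=[8, 11]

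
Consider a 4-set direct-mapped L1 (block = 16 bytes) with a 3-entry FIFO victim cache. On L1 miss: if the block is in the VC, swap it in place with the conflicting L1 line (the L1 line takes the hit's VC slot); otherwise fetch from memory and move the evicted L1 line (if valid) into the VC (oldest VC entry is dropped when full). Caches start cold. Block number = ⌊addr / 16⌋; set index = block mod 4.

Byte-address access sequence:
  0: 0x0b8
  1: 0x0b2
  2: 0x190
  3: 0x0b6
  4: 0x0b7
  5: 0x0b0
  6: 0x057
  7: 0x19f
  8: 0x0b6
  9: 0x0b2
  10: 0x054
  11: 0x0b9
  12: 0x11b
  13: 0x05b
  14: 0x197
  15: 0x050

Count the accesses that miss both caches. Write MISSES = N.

MISSES = 4

#0 0xb8→b11/s3 MISS; vc=[]
#1 0xb2→b11/s3 L1-HIT; vc=[]
#2 0x190→b25/s1 MISS; vc=[]
#3 0xb6→b11/s3 L1-HIT; vc=[]
#4 0xb7→b11/s3 L1-HIT; vc=[]
#5 0xb0→b11/s3 L1-HIT; vc=[]
#6 0x57→b5/s1 MISS; vc=[25]
#7 0x19f→b25/s1 VC-HIT; vc=[5]
#8 0xb6→b11/s3 L1-HIT; vc=[5]
#9 0xb2→b11/s3 L1-HIT; vc=[5]
#10 0x54→b5/s1 VC-HIT; vc=[25]
#11 0xb9→b11/s3 L1-HIT; vc=[25]
#12 0x11b→b17/s1 MISS; vc=[25,5]
#13 0x5b→b5/s1 VC-HIT; vc=[25,17]
#14 0x197→b25/s1 VC-HIT; vc=[5,17]
#15 0x50→b5/s1 VC-HIT; vc=[25,17]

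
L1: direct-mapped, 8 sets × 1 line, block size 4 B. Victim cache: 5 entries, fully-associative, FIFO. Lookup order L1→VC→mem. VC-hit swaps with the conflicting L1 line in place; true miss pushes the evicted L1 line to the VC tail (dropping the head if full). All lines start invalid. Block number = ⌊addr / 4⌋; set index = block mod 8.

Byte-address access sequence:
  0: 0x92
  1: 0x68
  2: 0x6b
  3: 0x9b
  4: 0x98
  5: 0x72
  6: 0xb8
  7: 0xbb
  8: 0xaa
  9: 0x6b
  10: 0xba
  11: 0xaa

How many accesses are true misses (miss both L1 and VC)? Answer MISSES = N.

MISSES = 6

0: 0x92 (blk 36, set 4) → MISS  vc=[]
1: 0x68 (blk 26, set 2) → MISS  vc=[]
2: 0x6b (blk 26, set 2) → L1-HIT  vc=[]
3: 0x9b (blk 38, set 6) → MISS  vc=[]
4: 0x98 (blk 38, set 6) → L1-HIT  vc=[]
5: 0x72 (blk 28, set 4) → MISS  vc=[36]
6: 0xb8 (blk 46, set 6) → MISS  vc=[36, 38]
7: 0xbb (blk 46, set 6) → L1-HIT  vc=[36, 38]
8: 0xaa (blk 42, set 2) → MISS  vc=[36, 38, 26]
9: 0x6b (blk 26, set 2) → VC-HIT  vc=[36, 38, 42]
10: 0xba (blk 46, set 6) → L1-HIT  vc=[36, 38, 42]
11: 0xaa (blk 42, set 2) → VC-HIT  vc=[36, 38, 26]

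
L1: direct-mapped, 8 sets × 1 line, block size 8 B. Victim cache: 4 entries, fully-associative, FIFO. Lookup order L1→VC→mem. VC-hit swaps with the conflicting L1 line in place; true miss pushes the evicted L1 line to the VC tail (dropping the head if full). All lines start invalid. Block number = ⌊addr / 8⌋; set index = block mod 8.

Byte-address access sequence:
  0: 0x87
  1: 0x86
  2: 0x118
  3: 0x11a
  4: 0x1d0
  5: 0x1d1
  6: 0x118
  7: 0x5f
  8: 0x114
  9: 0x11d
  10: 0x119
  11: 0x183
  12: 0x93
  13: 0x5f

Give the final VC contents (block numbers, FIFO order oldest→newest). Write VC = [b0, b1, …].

VC = [35, 58, 16, 34]

#0 0x87→b16/s0 MISS; vc=[]
#1 0x86→b16/s0 L1-HIT; vc=[]
#2 0x118→b35/s3 MISS; vc=[]
#3 0x11a→b35/s3 L1-HIT; vc=[]
#4 0x1d0→b58/s2 MISS; vc=[]
#5 0x1d1→b58/s2 L1-HIT; vc=[]
#6 0x118→b35/s3 L1-HIT; vc=[]
#7 0x5f→b11/s3 MISS; vc=[35]
#8 0x114→b34/s2 MISS; vc=[35,58]
#9 0x11d→b35/s3 VC-HIT; vc=[11,58]
#10 0x119→b35/s3 L1-HIT; vc=[11,58]
#11 0x183→b48/s0 MISS; vc=[11,58,16]
#12 0x93→b18/s2 MISS; vc=[11,58,16,34]
#13 0x5f→b11/s3 VC-HIT; vc=[35,58,16,34]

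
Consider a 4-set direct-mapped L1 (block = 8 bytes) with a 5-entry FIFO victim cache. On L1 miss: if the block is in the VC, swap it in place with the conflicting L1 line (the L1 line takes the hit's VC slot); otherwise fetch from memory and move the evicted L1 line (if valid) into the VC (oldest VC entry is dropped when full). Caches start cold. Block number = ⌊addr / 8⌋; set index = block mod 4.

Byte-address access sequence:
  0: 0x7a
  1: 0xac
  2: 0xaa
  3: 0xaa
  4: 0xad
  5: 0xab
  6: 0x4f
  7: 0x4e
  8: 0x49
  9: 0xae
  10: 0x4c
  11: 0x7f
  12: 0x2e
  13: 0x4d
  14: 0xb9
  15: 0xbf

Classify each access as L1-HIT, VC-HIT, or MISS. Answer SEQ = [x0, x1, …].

SEQ = [MISS, MISS, L1-HIT, L1-HIT, L1-HIT, L1-HIT, MISS, L1-HIT, L1-HIT, VC-HIT, VC-HIT, L1-HIT, MISS, VC-HIT, MISS, L1-HIT]

#0 0x7a→b15/s3 MISS; vc=[]
#1 0xac→b21/s1 MISS; vc=[]
#2 0xaa→b21/s1 L1-HIT; vc=[]
#3 0xaa→b21/s1 L1-HIT; vc=[]
#4 0xad→b21/s1 L1-HIT; vc=[]
#5 0xab→b21/s1 L1-HIT; vc=[]
#6 0x4f→b9/s1 MISS; vc=[21]
#7 0x4e→b9/s1 L1-HIT; vc=[21]
#8 0x49→b9/s1 L1-HIT; vc=[21]
#9 0xae→b21/s1 VC-HIT; vc=[9]
#10 0x4c→b9/s1 VC-HIT; vc=[21]
#11 0x7f→b15/s3 L1-HIT; vc=[21]
#12 0x2e→b5/s1 MISS; vc=[21,9]
#13 0x4d→b9/s1 VC-HIT; vc=[21,5]
#14 0xb9→b23/s3 MISS; vc=[21,5,15]
#15 0xbf→b23/s3 L1-HIT; vc=[21,5,15]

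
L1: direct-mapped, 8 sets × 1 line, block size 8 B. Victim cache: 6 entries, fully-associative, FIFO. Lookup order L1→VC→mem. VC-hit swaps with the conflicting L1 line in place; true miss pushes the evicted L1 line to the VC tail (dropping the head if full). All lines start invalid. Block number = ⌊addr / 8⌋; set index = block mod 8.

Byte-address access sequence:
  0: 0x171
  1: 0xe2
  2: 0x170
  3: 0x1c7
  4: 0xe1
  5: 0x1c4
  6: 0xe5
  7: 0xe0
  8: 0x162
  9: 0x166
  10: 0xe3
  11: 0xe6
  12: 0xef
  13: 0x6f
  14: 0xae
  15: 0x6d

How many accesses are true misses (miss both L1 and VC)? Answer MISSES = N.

MISSES = 7

0: 0x171 (blk 46, set 6) → MISS  vc=[]
1: 0xe2 (blk 28, set 4) → MISS  vc=[]
2: 0x170 (blk 46, set 6) → L1-HIT  vc=[]
3: 0x1c7 (blk 56, set 0) → MISS  vc=[]
4: 0xe1 (blk 28, set 4) → L1-HIT  vc=[]
5: 0x1c4 (blk 56, set 0) → L1-HIT  vc=[]
6: 0xe5 (blk 28, set 4) → L1-HIT  vc=[]
7: 0xe0 (blk 28, set 4) → L1-HIT  vc=[]
8: 0x162 (blk 44, set 4) → MISS  vc=[28]
9: 0x166 (blk 44, set 4) → L1-HIT  vc=[28]
10: 0xe3 (blk 28, set 4) → VC-HIT  vc=[44]
11: 0xe6 (blk 28, set 4) → L1-HIT  vc=[44]
12: 0xef (blk 29, set 5) → MISS  vc=[44]
13: 0x6f (blk 13, set 5) → MISS  vc=[44, 29]
14: 0xae (blk 21, set 5) → MISS  vc=[44, 29, 13]
15: 0x6d (blk 13, set 5) → VC-HIT  vc=[44, 29, 21]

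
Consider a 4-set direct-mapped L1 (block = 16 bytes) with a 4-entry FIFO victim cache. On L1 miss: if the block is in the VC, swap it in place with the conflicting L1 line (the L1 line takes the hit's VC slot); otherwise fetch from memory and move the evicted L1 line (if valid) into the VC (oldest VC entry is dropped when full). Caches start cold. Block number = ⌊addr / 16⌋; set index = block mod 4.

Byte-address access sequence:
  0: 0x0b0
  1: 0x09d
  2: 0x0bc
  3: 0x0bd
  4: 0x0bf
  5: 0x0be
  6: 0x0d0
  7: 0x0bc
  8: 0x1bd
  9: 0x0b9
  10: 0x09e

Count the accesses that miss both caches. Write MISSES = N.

  [0] addr=0xb0 blk=11 s=3: MISS | VC []
  [1] addr=0x9d blk=9 s=1: MISS | VC []
  [2] addr=0xbc blk=11 s=3: L1-HIT | VC []
  [3] addr=0xbd blk=11 s=3: L1-HIT | VC []
  [4] addr=0xbf blk=11 s=3: L1-HIT | VC []
  [5] addr=0xbe blk=11 s=3: L1-HIT | VC []
  [6] addr=0xd0 blk=13 s=1: MISS | VC [9]
  [7] addr=0xbc blk=11 s=3: L1-HIT | VC [9]
  [8] addr=0x1bd blk=27 s=3: MISS | VC [9, 11]
  [9] addr=0xb9 blk=11 s=3: VC-HIT | VC [9, 27]
  [10] addr=0x9e blk=9 s=1: VC-HIT | VC [13, 27]

MISSES = 4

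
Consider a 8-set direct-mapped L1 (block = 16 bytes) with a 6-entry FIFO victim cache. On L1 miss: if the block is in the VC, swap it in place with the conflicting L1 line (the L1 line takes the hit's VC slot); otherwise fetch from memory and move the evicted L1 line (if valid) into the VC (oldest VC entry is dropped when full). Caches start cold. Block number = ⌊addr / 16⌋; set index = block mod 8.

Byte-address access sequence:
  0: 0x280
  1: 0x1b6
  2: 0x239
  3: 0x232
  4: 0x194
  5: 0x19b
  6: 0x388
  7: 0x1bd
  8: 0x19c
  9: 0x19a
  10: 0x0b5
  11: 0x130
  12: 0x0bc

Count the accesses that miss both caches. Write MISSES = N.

MISSES = 7

#0 0x280→b40/s0 MISS; vc=[]
#1 0x1b6→b27/s3 MISS; vc=[]
#2 0x239→b35/s3 MISS; vc=[27]
#3 0x232→b35/s3 L1-HIT; vc=[27]
#4 0x194→b25/s1 MISS; vc=[27]
#5 0x19b→b25/s1 L1-HIT; vc=[27]
#6 0x388→b56/s0 MISS; vc=[27,40]
#7 0x1bd→b27/s3 VC-HIT; vc=[35,40]
#8 0x19c→b25/s1 L1-HIT; vc=[35,40]
#9 0x19a→b25/s1 L1-HIT; vc=[35,40]
#10 0xb5→b11/s3 MISS; vc=[35,40,27]
#11 0x130→b19/s3 MISS; vc=[35,40,27,11]
#12 0xbc→b11/s3 VC-HIT; vc=[35,40,27,19]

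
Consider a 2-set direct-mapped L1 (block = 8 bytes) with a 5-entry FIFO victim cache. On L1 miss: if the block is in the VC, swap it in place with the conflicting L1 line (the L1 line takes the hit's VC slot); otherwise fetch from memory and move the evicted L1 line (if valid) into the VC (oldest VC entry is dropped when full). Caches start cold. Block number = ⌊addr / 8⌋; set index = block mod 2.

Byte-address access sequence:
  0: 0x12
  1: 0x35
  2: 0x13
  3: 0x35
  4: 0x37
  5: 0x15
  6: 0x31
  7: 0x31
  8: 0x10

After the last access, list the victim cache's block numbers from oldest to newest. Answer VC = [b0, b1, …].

VC = [6]

  [0] addr=0x12 blk=2 s=0: MISS | VC []
  [1] addr=0x35 blk=6 s=0: MISS | VC [2]
  [2] addr=0x13 blk=2 s=0: VC-HIT | VC [6]
  [3] addr=0x35 blk=6 s=0: VC-HIT | VC [2]
  [4] addr=0x37 blk=6 s=0: L1-HIT | VC [2]
  [5] addr=0x15 blk=2 s=0: VC-HIT | VC [6]
  [6] addr=0x31 blk=6 s=0: VC-HIT | VC [2]
  [7] addr=0x31 blk=6 s=0: L1-HIT | VC [2]
  [8] addr=0x10 blk=2 s=0: VC-HIT | VC [6]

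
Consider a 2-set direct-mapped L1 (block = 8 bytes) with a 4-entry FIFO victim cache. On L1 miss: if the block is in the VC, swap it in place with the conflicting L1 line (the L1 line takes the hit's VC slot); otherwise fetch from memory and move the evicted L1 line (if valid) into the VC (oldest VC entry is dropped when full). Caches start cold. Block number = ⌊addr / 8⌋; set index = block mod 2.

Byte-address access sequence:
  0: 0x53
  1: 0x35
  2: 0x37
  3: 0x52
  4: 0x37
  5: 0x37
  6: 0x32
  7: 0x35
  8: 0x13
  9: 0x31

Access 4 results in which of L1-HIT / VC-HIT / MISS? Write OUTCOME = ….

0: 0x53 (blk 10, set 0) → MISS  vc=[]
1: 0x35 (blk 6, set 0) → MISS  vc=[10]
2: 0x37 (blk 6, set 0) → L1-HIT  vc=[10]
3: 0x52 (blk 10, set 0) → VC-HIT  vc=[6]
4: 0x37 (blk 6, set 0) → VC-HIT  vc=[10]
5: 0x37 (blk 6, set 0) → L1-HIT  vc=[10]
6: 0x32 (blk 6, set 0) → L1-HIT  vc=[10]
7: 0x35 (blk 6, set 0) → L1-HIT  vc=[10]
8: 0x13 (blk 2, set 0) → MISS  vc=[10, 6]
9: 0x31 (blk 6, set 0) → VC-HIT  vc=[10, 2]

OUTCOME = VC-HIT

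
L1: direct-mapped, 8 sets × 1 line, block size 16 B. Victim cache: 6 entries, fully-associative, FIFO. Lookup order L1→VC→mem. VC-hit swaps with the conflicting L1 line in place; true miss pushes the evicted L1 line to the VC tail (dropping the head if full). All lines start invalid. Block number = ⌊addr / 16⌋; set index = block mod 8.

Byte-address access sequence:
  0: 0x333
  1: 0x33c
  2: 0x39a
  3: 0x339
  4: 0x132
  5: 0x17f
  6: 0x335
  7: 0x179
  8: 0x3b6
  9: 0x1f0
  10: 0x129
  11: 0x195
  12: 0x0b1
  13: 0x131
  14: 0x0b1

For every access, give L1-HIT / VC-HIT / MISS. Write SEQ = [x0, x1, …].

0: 0x333 (blk 51, set 3) → MISS  vc=[]
1: 0x33c (blk 51, set 3) → L1-HIT  vc=[]
2: 0x39a (blk 57, set 1) → MISS  vc=[]
3: 0x339 (blk 51, set 3) → L1-HIT  vc=[]
4: 0x132 (blk 19, set 3) → MISS  vc=[51]
5: 0x17f (blk 23, set 7) → MISS  vc=[51]
6: 0x335 (blk 51, set 3) → VC-HIT  vc=[19]
7: 0x179 (blk 23, set 7) → L1-HIT  vc=[19]
8: 0x3b6 (blk 59, set 3) → MISS  vc=[19, 51]
9: 0x1f0 (blk 31, set 7) → MISS  vc=[19, 51, 23]
10: 0x129 (blk 18, set 2) → MISS  vc=[19, 51, 23]
11: 0x195 (blk 25, set 1) → MISS  vc=[19, 51, 23, 57]
12: 0xb1 (blk 11, set 3) → MISS  vc=[19, 51, 23, 57, 59]
13: 0x131 (blk 19, set 3) → VC-HIT  vc=[11, 51, 23, 57, 59]
14: 0xb1 (blk 11, set 3) → VC-HIT  vc=[19, 51, 23, 57, 59]

SEQ = [MISS, L1-HIT, MISS, L1-HIT, MISS, MISS, VC-HIT, L1-HIT, MISS, MISS, MISS, MISS, MISS, VC-HIT, VC-HIT]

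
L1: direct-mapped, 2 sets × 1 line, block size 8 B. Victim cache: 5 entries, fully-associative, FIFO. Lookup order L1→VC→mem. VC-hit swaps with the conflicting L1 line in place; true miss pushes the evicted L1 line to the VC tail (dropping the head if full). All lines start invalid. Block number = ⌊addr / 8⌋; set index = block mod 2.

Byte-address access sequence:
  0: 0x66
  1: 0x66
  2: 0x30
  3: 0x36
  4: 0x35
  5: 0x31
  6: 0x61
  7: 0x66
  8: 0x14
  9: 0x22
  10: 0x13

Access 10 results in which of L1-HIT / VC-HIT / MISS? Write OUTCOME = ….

#0 0x66→b12/s0 MISS; vc=[]
#1 0x66→b12/s0 L1-HIT; vc=[]
#2 0x30→b6/s0 MISS; vc=[12]
#3 0x36→b6/s0 L1-HIT; vc=[12]
#4 0x35→b6/s0 L1-HIT; vc=[12]
#5 0x31→b6/s0 L1-HIT; vc=[12]
#6 0x61→b12/s0 VC-HIT; vc=[6]
#7 0x66→b12/s0 L1-HIT; vc=[6]
#8 0x14→b2/s0 MISS; vc=[6,12]
#9 0x22→b4/s0 MISS; vc=[6,12,2]
#10 0x13→b2/s0 VC-HIT; vc=[6,12,4]

OUTCOME = VC-HIT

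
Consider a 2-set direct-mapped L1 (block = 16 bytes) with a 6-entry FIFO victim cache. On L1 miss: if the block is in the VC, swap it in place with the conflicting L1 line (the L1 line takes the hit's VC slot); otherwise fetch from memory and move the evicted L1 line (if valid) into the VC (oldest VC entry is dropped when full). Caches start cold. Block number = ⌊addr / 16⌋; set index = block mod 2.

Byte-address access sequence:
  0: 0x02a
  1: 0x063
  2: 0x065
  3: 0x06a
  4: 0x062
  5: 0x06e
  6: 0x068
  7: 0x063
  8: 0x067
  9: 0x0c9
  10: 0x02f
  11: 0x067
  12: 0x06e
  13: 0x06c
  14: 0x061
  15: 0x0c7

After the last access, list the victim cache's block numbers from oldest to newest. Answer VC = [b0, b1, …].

0: 0x2a (blk 2, set 0) → MISS  vc=[]
1: 0x63 (blk 6, set 0) → MISS  vc=[2]
2: 0x65 (blk 6, set 0) → L1-HIT  vc=[2]
3: 0x6a (blk 6, set 0) → L1-HIT  vc=[2]
4: 0x62 (blk 6, set 0) → L1-HIT  vc=[2]
5: 0x6e (blk 6, set 0) → L1-HIT  vc=[2]
6: 0x68 (blk 6, set 0) → L1-HIT  vc=[2]
7: 0x63 (blk 6, set 0) → L1-HIT  vc=[2]
8: 0x67 (blk 6, set 0) → L1-HIT  vc=[2]
9: 0xc9 (blk 12, set 0) → MISS  vc=[2, 6]
10: 0x2f (blk 2, set 0) → VC-HIT  vc=[12, 6]
11: 0x67 (blk 6, set 0) → VC-HIT  vc=[12, 2]
12: 0x6e (blk 6, set 0) → L1-HIT  vc=[12, 2]
13: 0x6c (blk 6, set 0) → L1-HIT  vc=[12, 2]
14: 0x61 (blk 6, set 0) → L1-HIT  vc=[12, 2]
15: 0xc7 (blk 12, set 0) → VC-HIT  vc=[6, 2]

VC = [6, 2]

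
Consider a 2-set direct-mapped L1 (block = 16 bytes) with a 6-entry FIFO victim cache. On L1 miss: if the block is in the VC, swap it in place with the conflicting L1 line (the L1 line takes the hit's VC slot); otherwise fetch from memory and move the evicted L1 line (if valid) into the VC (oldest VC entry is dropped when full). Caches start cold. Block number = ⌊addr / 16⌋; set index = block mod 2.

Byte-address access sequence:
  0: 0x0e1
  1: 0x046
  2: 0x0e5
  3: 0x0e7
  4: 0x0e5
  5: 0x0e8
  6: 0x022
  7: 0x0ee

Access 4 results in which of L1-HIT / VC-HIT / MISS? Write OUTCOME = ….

  [0] addr=0xe1 blk=14 s=0: MISS | VC []
  [1] addr=0x46 blk=4 s=0: MISS | VC [14]
  [2] addr=0xe5 blk=14 s=0: VC-HIT | VC [4]
  [3] addr=0xe7 blk=14 s=0: L1-HIT | VC [4]
  [4] addr=0xe5 blk=14 s=0: L1-HIT | VC [4]
  [5] addr=0xe8 blk=14 s=0: L1-HIT | VC [4]
  [6] addr=0x22 blk=2 s=0: MISS | VC [4, 14]
  [7] addr=0xee blk=14 s=0: VC-HIT | VC [4, 2]

OUTCOME = L1-HIT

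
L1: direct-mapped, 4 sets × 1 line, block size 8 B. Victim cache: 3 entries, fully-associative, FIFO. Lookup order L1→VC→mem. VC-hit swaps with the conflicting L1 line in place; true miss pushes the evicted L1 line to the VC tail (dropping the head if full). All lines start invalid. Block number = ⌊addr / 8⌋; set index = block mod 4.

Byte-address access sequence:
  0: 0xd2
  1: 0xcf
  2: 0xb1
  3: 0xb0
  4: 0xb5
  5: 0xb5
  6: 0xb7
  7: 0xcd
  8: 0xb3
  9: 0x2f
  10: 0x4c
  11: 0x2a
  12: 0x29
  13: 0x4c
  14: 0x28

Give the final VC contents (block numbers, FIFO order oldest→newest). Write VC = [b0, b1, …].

#0 0xd2→b26/s2 MISS; vc=[]
#1 0xcf→b25/s1 MISS; vc=[]
#2 0xb1→b22/s2 MISS; vc=[26]
#3 0xb0→b22/s2 L1-HIT; vc=[26]
#4 0xb5→b22/s2 L1-HIT; vc=[26]
#5 0xb5→b22/s2 L1-HIT; vc=[26]
#6 0xb7→b22/s2 L1-HIT; vc=[26]
#7 0xcd→b25/s1 L1-HIT; vc=[26]
#8 0xb3→b22/s2 L1-HIT; vc=[26]
#9 0x2f→b5/s1 MISS; vc=[26,25]
#10 0x4c→b9/s1 MISS; vc=[26,25,5]
#11 0x2a→b5/s1 VC-HIT; vc=[26,25,9]
#12 0x29→b5/s1 L1-HIT; vc=[26,25,9]
#13 0x4c→b9/s1 VC-HIT; vc=[26,25,5]
#14 0x28→b5/s1 VC-HIT; vc=[26,25,9]

VC = [26, 25, 9]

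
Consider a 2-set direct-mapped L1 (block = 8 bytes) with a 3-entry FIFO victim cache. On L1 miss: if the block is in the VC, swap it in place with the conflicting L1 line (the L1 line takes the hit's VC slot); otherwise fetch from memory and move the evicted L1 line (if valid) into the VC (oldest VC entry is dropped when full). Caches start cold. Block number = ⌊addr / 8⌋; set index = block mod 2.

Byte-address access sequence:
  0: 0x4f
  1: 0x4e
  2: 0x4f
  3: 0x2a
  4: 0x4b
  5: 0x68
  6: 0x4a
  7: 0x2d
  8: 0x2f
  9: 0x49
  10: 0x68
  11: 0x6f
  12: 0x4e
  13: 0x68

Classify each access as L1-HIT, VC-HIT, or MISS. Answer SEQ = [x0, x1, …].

SEQ = [MISS, L1-HIT, L1-HIT, MISS, VC-HIT, MISS, VC-HIT, VC-HIT, L1-HIT, VC-HIT, VC-HIT, L1-HIT, VC-HIT, VC-HIT]

  [0] addr=0x4f blk=9 s=1: MISS | VC []
  [1] addr=0x4e blk=9 s=1: L1-HIT | VC []
  [2] addr=0x4f blk=9 s=1: L1-HIT | VC []
  [3] addr=0x2a blk=5 s=1: MISS | VC [9]
  [4] addr=0x4b blk=9 s=1: VC-HIT | VC [5]
  [5] addr=0x68 blk=13 s=1: MISS | VC [5, 9]
  [6] addr=0x4a blk=9 s=1: VC-HIT | VC [5, 13]
  [7] addr=0x2d blk=5 s=1: VC-HIT | VC [9, 13]
  [8] addr=0x2f blk=5 s=1: L1-HIT | VC [9, 13]
  [9] addr=0x49 blk=9 s=1: VC-HIT | VC [5, 13]
  [10] addr=0x68 blk=13 s=1: VC-HIT | VC [5, 9]
  [11] addr=0x6f blk=13 s=1: L1-HIT | VC [5, 9]
  [12] addr=0x4e blk=9 s=1: VC-HIT | VC [5, 13]
  [13] addr=0x68 blk=13 s=1: VC-HIT | VC [5, 9]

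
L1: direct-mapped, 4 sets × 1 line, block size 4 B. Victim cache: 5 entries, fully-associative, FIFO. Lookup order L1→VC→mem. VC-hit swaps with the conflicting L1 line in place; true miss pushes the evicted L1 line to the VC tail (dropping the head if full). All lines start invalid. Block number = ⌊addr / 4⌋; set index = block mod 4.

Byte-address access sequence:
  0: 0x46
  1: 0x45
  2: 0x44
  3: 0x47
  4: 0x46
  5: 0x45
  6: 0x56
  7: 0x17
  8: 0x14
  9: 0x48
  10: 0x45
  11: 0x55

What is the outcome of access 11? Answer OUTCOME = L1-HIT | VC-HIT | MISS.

  [0] addr=0x46 blk=17 s=1: MISS | VC []
  [1] addr=0x45 blk=17 s=1: L1-HIT | VC []
  [2] addr=0x44 blk=17 s=1: L1-HIT | VC []
  [3] addr=0x47 blk=17 s=1: L1-HIT | VC []
  [4] addr=0x46 blk=17 s=1: L1-HIT | VC []
  [5] addr=0x45 blk=17 s=1: L1-HIT | VC []
  [6] addr=0x56 blk=21 s=1: MISS | VC [17]
  [7] addr=0x17 blk=5 s=1: MISS | VC [17, 21]
  [8] addr=0x14 blk=5 s=1: L1-HIT | VC [17, 21]
  [9] addr=0x48 blk=18 s=2: MISS | VC [17, 21]
  [10] addr=0x45 blk=17 s=1: VC-HIT | VC [5, 21]
  [11] addr=0x55 blk=21 s=1: VC-HIT | VC [5, 17]

OUTCOME = VC-HIT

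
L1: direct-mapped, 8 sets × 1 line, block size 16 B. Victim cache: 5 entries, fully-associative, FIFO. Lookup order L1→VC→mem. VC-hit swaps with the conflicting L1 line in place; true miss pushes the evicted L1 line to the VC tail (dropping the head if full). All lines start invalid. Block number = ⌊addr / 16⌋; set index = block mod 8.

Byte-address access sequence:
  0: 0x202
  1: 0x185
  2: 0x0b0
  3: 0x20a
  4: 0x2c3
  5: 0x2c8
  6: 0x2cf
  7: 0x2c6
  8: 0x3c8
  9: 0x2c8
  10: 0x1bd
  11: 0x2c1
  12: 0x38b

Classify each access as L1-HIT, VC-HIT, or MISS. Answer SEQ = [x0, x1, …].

SEQ = [MISS, MISS, MISS, VC-HIT, MISS, L1-HIT, L1-HIT, L1-HIT, MISS, VC-HIT, MISS, L1-HIT, MISS]

  [0] addr=0x202 blk=32 s=0: MISS | VC []
  [1] addr=0x185 blk=24 s=0: MISS | VC [32]
  [2] addr=0xb0 blk=11 s=3: MISS | VC [32]
  [3] addr=0x20a blk=32 s=0: VC-HIT | VC [24]
  [4] addr=0x2c3 blk=44 s=4: MISS | VC [24]
  [5] addr=0x2c8 blk=44 s=4: L1-HIT | VC [24]
  [6] addr=0x2cf blk=44 s=4: L1-HIT | VC [24]
  [7] addr=0x2c6 blk=44 s=4: L1-HIT | VC [24]
  [8] addr=0x3c8 blk=60 s=4: MISS | VC [24, 44]
  [9] addr=0x2c8 blk=44 s=4: VC-HIT | VC [24, 60]
  [10] addr=0x1bd blk=27 s=3: MISS | VC [24, 60, 11]
  [11] addr=0x2c1 blk=44 s=4: L1-HIT | VC [24, 60, 11]
  [12] addr=0x38b blk=56 s=0: MISS | VC [24, 60, 11, 32]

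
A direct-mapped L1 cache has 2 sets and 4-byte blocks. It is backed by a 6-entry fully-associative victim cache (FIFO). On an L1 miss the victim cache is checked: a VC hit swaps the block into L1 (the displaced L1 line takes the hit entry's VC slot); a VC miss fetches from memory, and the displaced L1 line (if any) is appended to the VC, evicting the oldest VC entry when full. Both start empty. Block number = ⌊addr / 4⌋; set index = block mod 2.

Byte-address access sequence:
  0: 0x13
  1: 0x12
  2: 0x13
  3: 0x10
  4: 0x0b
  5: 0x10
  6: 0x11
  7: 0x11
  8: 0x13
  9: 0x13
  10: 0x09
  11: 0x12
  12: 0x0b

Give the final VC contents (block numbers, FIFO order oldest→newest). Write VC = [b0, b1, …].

VC = [4]

0: 0x13 (blk 4, set 0) → MISS  vc=[]
1: 0x12 (blk 4, set 0) → L1-HIT  vc=[]
2: 0x13 (blk 4, set 0) → L1-HIT  vc=[]
3: 0x10 (blk 4, set 0) → L1-HIT  vc=[]
4: 0xb (blk 2, set 0) → MISS  vc=[4]
5: 0x10 (blk 4, set 0) → VC-HIT  vc=[2]
6: 0x11 (blk 4, set 0) → L1-HIT  vc=[2]
7: 0x11 (blk 4, set 0) → L1-HIT  vc=[2]
8: 0x13 (blk 4, set 0) → L1-HIT  vc=[2]
9: 0x13 (blk 4, set 0) → L1-HIT  vc=[2]
10: 0x9 (blk 2, set 0) → VC-HIT  vc=[4]
11: 0x12 (blk 4, set 0) → VC-HIT  vc=[2]
12: 0xb (blk 2, set 0) → VC-HIT  vc=[4]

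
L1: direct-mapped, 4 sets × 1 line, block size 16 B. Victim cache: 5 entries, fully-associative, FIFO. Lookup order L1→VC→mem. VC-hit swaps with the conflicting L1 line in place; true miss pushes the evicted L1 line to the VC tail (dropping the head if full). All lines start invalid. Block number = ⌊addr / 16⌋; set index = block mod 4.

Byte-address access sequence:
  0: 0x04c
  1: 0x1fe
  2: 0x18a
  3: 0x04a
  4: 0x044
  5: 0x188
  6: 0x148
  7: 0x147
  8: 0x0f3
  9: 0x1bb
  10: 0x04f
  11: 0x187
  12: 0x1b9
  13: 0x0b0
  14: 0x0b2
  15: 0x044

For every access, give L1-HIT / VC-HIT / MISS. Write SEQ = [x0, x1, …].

SEQ = [MISS, MISS, MISS, VC-HIT, L1-HIT, VC-HIT, MISS, L1-HIT, MISS, MISS, VC-HIT, VC-HIT, L1-HIT, MISS, L1-HIT, VC-HIT]

0: 0x4c (blk 4, set 0) → MISS  vc=[]
1: 0x1fe (blk 31, set 3) → MISS  vc=[]
2: 0x18a (blk 24, set 0) → MISS  vc=[4]
3: 0x4a (blk 4, set 0) → VC-HIT  vc=[24]
4: 0x44 (blk 4, set 0) → L1-HIT  vc=[24]
5: 0x188 (blk 24, set 0) → VC-HIT  vc=[4]
6: 0x148 (blk 20, set 0) → MISS  vc=[4, 24]
7: 0x147 (blk 20, set 0) → L1-HIT  vc=[4, 24]
8: 0xf3 (blk 15, set 3) → MISS  vc=[4, 24, 31]
9: 0x1bb (blk 27, set 3) → MISS  vc=[4, 24, 31, 15]
10: 0x4f (blk 4, set 0) → VC-HIT  vc=[20, 24, 31, 15]
11: 0x187 (blk 24, set 0) → VC-HIT  vc=[20, 4, 31, 15]
12: 0x1b9 (blk 27, set 3) → L1-HIT  vc=[20, 4, 31, 15]
13: 0xb0 (blk 11, set 3) → MISS  vc=[20, 4, 31, 15, 27]
14: 0xb2 (blk 11, set 3) → L1-HIT  vc=[20, 4, 31, 15, 27]
15: 0x44 (blk 4, set 0) → VC-HIT  vc=[20, 24, 31, 15, 27]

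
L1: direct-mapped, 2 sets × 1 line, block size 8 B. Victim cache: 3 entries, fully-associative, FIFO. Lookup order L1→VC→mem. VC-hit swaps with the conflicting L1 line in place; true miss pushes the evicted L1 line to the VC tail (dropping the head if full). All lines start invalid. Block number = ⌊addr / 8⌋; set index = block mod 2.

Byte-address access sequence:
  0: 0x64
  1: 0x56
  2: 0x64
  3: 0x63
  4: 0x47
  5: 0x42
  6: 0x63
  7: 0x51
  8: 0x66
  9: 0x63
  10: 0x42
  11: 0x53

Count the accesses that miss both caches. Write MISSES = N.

MISSES = 3

  [0] addr=0x64 blk=12 s=0: MISS | VC []
  [1] addr=0x56 blk=10 s=0: MISS | VC [12]
  [2] addr=0x64 blk=12 s=0: VC-HIT | VC [10]
  [3] addr=0x63 blk=12 s=0: L1-HIT | VC [10]
  [4] addr=0x47 blk=8 s=0: MISS | VC [10, 12]
  [5] addr=0x42 blk=8 s=0: L1-HIT | VC [10, 12]
  [6] addr=0x63 blk=12 s=0: VC-HIT | VC [10, 8]
  [7] addr=0x51 blk=10 s=0: VC-HIT | VC [12, 8]
  [8] addr=0x66 blk=12 s=0: VC-HIT | VC [10, 8]
  [9] addr=0x63 blk=12 s=0: L1-HIT | VC [10, 8]
  [10] addr=0x42 blk=8 s=0: VC-HIT | VC [10, 12]
  [11] addr=0x53 blk=10 s=0: VC-HIT | VC [8, 12]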